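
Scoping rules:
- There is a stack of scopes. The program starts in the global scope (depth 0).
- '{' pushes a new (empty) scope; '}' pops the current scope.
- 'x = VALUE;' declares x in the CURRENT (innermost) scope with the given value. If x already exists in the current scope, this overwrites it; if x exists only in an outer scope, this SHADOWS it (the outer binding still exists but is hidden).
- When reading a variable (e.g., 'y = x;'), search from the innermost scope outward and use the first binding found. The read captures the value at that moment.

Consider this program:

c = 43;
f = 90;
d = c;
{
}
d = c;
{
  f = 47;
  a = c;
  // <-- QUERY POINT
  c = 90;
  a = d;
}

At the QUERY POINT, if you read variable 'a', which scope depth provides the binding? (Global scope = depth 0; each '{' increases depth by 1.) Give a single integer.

Step 1: declare c=43 at depth 0
Step 2: declare f=90 at depth 0
Step 3: declare d=(read c)=43 at depth 0
Step 4: enter scope (depth=1)
Step 5: exit scope (depth=0)
Step 6: declare d=(read c)=43 at depth 0
Step 7: enter scope (depth=1)
Step 8: declare f=47 at depth 1
Step 9: declare a=(read c)=43 at depth 1
Visible at query point: a=43 c=43 d=43 f=47

Answer: 1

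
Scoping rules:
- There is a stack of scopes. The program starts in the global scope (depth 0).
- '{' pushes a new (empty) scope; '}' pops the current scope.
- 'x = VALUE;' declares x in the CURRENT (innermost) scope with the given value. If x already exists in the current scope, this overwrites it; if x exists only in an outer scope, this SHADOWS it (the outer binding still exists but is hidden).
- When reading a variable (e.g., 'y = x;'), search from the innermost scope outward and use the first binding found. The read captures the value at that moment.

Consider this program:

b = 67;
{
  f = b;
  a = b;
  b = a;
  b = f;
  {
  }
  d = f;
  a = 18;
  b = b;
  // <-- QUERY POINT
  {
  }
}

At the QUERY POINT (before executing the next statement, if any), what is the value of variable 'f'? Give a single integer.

Answer: 67

Derivation:
Step 1: declare b=67 at depth 0
Step 2: enter scope (depth=1)
Step 3: declare f=(read b)=67 at depth 1
Step 4: declare a=(read b)=67 at depth 1
Step 5: declare b=(read a)=67 at depth 1
Step 6: declare b=(read f)=67 at depth 1
Step 7: enter scope (depth=2)
Step 8: exit scope (depth=1)
Step 9: declare d=(read f)=67 at depth 1
Step 10: declare a=18 at depth 1
Step 11: declare b=(read b)=67 at depth 1
Visible at query point: a=18 b=67 d=67 f=67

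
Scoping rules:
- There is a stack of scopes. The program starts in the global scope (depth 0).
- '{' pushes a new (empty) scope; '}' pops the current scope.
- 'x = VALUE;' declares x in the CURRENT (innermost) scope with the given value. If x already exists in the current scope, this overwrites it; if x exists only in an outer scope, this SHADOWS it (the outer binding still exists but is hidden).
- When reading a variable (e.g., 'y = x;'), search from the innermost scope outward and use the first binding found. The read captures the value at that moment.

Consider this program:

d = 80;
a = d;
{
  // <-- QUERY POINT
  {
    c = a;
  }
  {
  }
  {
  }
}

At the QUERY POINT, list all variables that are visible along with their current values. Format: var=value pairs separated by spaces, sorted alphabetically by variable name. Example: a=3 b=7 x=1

Step 1: declare d=80 at depth 0
Step 2: declare a=(read d)=80 at depth 0
Step 3: enter scope (depth=1)
Visible at query point: a=80 d=80

Answer: a=80 d=80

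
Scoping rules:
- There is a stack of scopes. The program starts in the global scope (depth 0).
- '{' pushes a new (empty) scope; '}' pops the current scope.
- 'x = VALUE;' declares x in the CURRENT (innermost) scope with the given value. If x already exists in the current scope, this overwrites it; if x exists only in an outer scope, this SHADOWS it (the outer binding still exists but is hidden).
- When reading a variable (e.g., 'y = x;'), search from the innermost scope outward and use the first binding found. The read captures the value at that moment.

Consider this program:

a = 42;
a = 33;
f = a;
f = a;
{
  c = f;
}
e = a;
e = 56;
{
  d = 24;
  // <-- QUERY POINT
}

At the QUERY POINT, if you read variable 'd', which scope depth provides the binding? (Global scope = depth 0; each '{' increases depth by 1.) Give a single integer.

Answer: 1

Derivation:
Step 1: declare a=42 at depth 0
Step 2: declare a=33 at depth 0
Step 3: declare f=(read a)=33 at depth 0
Step 4: declare f=(read a)=33 at depth 0
Step 5: enter scope (depth=1)
Step 6: declare c=(read f)=33 at depth 1
Step 7: exit scope (depth=0)
Step 8: declare e=(read a)=33 at depth 0
Step 9: declare e=56 at depth 0
Step 10: enter scope (depth=1)
Step 11: declare d=24 at depth 1
Visible at query point: a=33 d=24 e=56 f=33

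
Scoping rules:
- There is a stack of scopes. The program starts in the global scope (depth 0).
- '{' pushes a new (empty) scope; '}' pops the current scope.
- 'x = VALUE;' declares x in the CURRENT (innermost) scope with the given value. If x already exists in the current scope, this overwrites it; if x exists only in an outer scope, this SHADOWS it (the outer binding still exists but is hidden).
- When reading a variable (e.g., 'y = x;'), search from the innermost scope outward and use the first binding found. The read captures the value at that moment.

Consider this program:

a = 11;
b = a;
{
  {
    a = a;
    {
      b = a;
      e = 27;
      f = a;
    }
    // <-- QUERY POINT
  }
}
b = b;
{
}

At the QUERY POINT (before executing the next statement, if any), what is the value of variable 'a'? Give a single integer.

Answer: 11

Derivation:
Step 1: declare a=11 at depth 0
Step 2: declare b=(read a)=11 at depth 0
Step 3: enter scope (depth=1)
Step 4: enter scope (depth=2)
Step 5: declare a=(read a)=11 at depth 2
Step 6: enter scope (depth=3)
Step 7: declare b=(read a)=11 at depth 3
Step 8: declare e=27 at depth 3
Step 9: declare f=(read a)=11 at depth 3
Step 10: exit scope (depth=2)
Visible at query point: a=11 b=11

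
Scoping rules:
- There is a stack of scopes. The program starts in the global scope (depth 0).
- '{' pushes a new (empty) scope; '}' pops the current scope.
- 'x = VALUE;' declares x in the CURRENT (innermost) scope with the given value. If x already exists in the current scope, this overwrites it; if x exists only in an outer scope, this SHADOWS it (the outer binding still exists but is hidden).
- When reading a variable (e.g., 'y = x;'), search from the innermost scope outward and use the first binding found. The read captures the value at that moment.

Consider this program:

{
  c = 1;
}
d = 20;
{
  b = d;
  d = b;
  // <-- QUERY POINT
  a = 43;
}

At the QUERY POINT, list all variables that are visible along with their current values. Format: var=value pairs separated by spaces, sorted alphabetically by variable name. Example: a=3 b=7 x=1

Step 1: enter scope (depth=1)
Step 2: declare c=1 at depth 1
Step 3: exit scope (depth=0)
Step 4: declare d=20 at depth 0
Step 5: enter scope (depth=1)
Step 6: declare b=(read d)=20 at depth 1
Step 7: declare d=(read b)=20 at depth 1
Visible at query point: b=20 d=20

Answer: b=20 d=20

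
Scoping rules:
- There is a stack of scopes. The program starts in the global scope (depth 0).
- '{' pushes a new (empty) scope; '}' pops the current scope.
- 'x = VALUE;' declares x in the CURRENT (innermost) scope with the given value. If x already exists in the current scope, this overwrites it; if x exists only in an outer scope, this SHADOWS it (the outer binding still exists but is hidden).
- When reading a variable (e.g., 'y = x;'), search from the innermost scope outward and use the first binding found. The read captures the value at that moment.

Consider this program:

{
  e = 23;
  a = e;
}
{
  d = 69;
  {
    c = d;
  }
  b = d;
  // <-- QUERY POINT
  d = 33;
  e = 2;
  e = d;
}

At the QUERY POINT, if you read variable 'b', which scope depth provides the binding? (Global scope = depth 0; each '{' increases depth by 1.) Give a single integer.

Answer: 1

Derivation:
Step 1: enter scope (depth=1)
Step 2: declare e=23 at depth 1
Step 3: declare a=(read e)=23 at depth 1
Step 4: exit scope (depth=0)
Step 5: enter scope (depth=1)
Step 6: declare d=69 at depth 1
Step 7: enter scope (depth=2)
Step 8: declare c=(read d)=69 at depth 2
Step 9: exit scope (depth=1)
Step 10: declare b=(read d)=69 at depth 1
Visible at query point: b=69 d=69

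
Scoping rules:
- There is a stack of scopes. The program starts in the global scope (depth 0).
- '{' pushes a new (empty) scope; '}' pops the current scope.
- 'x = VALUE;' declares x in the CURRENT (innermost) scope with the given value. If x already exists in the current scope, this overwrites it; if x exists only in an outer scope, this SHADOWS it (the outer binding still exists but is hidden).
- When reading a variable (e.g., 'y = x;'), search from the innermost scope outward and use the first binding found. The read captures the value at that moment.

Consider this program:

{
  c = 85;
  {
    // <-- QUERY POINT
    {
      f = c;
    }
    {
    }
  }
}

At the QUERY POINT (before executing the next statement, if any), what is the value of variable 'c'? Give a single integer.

Answer: 85

Derivation:
Step 1: enter scope (depth=1)
Step 2: declare c=85 at depth 1
Step 3: enter scope (depth=2)
Visible at query point: c=85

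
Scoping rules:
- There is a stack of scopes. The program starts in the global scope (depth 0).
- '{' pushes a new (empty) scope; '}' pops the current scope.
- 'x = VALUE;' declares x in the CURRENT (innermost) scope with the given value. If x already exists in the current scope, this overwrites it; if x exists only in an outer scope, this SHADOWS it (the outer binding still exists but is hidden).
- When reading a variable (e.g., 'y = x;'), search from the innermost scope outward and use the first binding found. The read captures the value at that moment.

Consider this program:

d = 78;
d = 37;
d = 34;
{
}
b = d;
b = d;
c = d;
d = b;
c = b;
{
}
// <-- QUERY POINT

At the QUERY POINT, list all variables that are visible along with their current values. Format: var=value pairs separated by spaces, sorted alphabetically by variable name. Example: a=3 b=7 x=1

Answer: b=34 c=34 d=34

Derivation:
Step 1: declare d=78 at depth 0
Step 2: declare d=37 at depth 0
Step 3: declare d=34 at depth 0
Step 4: enter scope (depth=1)
Step 5: exit scope (depth=0)
Step 6: declare b=(read d)=34 at depth 0
Step 7: declare b=(read d)=34 at depth 0
Step 8: declare c=(read d)=34 at depth 0
Step 9: declare d=(read b)=34 at depth 0
Step 10: declare c=(read b)=34 at depth 0
Step 11: enter scope (depth=1)
Step 12: exit scope (depth=0)
Visible at query point: b=34 c=34 d=34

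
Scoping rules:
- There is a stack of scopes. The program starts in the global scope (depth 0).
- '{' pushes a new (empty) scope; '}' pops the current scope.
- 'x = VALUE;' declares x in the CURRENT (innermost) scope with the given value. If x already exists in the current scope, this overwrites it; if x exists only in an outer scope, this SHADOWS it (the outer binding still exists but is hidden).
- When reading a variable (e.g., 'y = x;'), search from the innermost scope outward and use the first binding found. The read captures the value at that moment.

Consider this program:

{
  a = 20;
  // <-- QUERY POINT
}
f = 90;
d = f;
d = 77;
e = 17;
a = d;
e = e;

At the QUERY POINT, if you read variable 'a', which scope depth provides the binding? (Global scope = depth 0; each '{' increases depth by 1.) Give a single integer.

Step 1: enter scope (depth=1)
Step 2: declare a=20 at depth 1
Visible at query point: a=20

Answer: 1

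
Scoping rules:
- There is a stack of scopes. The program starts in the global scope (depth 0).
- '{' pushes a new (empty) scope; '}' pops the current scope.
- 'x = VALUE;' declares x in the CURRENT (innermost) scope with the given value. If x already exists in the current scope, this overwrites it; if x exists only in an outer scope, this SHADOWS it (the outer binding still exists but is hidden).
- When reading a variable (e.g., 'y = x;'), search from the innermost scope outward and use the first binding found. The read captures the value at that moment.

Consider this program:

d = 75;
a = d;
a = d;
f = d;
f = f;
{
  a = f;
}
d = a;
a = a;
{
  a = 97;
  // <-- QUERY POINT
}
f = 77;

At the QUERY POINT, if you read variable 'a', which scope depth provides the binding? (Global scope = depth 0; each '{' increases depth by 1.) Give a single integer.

Answer: 1

Derivation:
Step 1: declare d=75 at depth 0
Step 2: declare a=(read d)=75 at depth 0
Step 3: declare a=(read d)=75 at depth 0
Step 4: declare f=(read d)=75 at depth 0
Step 5: declare f=(read f)=75 at depth 0
Step 6: enter scope (depth=1)
Step 7: declare a=(read f)=75 at depth 1
Step 8: exit scope (depth=0)
Step 9: declare d=(read a)=75 at depth 0
Step 10: declare a=(read a)=75 at depth 0
Step 11: enter scope (depth=1)
Step 12: declare a=97 at depth 1
Visible at query point: a=97 d=75 f=75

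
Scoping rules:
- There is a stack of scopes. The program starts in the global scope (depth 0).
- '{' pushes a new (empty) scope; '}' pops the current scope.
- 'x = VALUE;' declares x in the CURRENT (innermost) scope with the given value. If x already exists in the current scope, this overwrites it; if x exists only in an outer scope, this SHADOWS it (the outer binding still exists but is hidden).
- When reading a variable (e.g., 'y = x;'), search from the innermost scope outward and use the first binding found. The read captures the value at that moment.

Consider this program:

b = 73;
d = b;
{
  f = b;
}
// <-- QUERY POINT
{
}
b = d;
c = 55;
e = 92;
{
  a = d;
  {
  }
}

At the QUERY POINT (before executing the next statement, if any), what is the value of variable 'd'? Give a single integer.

Step 1: declare b=73 at depth 0
Step 2: declare d=(read b)=73 at depth 0
Step 3: enter scope (depth=1)
Step 4: declare f=(read b)=73 at depth 1
Step 5: exit scope (depth=0)
Visible at query point: b=73 d=73

Answer: 73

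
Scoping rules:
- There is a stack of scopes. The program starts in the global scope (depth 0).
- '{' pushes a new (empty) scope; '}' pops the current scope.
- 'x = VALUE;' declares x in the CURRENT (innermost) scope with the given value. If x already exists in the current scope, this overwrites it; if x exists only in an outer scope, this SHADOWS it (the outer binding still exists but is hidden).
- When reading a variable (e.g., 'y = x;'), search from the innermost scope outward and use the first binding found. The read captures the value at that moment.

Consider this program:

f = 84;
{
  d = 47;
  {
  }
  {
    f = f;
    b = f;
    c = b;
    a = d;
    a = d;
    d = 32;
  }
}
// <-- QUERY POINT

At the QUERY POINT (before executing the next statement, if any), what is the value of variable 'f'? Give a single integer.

Step 1: declare f=84 at depth 0
Step 2: enter scope (depth=1)
Step 3: declare d=47 at depth 1
Step 4: enter scope (depth=2)
Step 5: exit scope (depth=1)
Step 6: enter scope (depth=2)
Step 7: declare f=(read f)=84 at depth 2
Step 8: declare b=(read f)=84 at depth 2
Step 9: declare c=(read b)=84 at depth 2
Step 10: declare a=(read d)=47 at depth 2
Step 11: declare a=(read d)=47 at depth 2
Step 12: declare d=32 at depth 2
Step 13: exit scope (depth=1)
Step 14: exit scope (depth=0)
Visible at query point: f=84

Answer: 84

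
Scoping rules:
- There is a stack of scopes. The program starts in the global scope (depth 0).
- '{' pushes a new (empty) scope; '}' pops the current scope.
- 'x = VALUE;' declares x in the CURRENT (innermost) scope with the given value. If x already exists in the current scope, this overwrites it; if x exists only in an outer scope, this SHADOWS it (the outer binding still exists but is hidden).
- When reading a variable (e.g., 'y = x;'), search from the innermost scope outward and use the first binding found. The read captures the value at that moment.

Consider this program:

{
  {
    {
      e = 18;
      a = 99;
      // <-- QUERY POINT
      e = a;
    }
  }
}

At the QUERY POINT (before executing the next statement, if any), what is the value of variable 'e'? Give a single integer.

Step 1: enter scope (depth=1)
Step 2: enter scope (depth=2)
Step 3: enter scope (depth=3)
Step 4: declare e=18 at depth 3
Step 5: declare a=99 at depth 3
Visible at query point: a=99 e=18

Answer: 18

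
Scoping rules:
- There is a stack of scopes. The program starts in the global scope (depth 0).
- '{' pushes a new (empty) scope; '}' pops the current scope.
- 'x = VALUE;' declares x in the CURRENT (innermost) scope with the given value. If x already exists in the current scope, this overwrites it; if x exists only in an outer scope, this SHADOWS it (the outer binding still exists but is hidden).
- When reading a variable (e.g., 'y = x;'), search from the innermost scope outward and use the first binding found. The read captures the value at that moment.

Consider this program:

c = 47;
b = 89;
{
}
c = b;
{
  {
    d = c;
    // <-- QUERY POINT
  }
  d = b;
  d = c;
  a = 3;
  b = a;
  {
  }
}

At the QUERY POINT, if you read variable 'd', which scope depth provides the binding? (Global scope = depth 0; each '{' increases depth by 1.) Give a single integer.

Step 1: declare c=47 at depth 0
Step 2: declare b=89 at depth 0
Step 3: enter scope (depth=1)
Step 4: exit scope (depth=0)
Step 5: declare c=(read b)=89 at depth 0
Step 6: enter scope (depth=1)
Step 7: enter scope (depth=2)
Step 8: declare d=(read c)=89 at depth 2
Visible at query point: b=89 c=89 d=89

Answer: 2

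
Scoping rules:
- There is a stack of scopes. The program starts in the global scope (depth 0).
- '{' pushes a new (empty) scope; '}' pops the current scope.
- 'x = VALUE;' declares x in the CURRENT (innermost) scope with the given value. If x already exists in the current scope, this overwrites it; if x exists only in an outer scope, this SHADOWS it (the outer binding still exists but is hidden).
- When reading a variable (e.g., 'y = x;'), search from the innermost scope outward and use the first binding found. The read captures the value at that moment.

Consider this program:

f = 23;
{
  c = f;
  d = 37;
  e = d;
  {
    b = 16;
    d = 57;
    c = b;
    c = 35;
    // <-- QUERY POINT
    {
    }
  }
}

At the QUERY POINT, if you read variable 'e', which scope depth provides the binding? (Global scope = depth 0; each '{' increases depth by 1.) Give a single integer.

Answer: 1

Derivation:
Step 1: declare f=23 at depth 0
Step 2: enter scope (depth=1)
Step 3: declare c=(read f)=23 at depth 1
Step 4: declare d=37 at depth 1
Step 5: declare e=(read d)=37 at depth 1
Step 6: enter scope (depth=2)
Step 7: declare b=16 at depth 2
Step 8: declare d=57 at depth 2
Step 9: declare c=(read b)=16 at depth 2
Step 10: declare c=35 at depth 2
Visible at query point: b=16 c=35 d=57 e=37 f=23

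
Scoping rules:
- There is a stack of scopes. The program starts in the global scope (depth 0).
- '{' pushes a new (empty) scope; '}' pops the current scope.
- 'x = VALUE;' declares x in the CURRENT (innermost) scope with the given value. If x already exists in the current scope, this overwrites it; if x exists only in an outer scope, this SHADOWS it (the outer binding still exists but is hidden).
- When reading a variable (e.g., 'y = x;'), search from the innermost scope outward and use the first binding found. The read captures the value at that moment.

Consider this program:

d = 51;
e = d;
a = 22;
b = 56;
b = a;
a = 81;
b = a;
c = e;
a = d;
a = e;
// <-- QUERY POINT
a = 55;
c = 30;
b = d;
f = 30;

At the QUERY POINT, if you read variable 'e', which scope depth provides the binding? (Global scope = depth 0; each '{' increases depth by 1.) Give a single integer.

Answer: 0

Derivation:
Step 1: declare d=51 at depth 0
Step 2: declare e=(read d)=51 at depth 0
Step 3: declare a=22 at depth 0
Step 4: declare b=56 at depth 0
Step 5: declare b=(read a)=22 at depth 0
Step 6: declare a=81 at depth 0
Step 7: declare b=(read a)=81 at depth 0
Step 8: declare c=(read e)=51 at depth 0
Step 9: declare a=(read d)=51 at depth 0
Step 10: declare a=(read e)=51 at depth 0
Visible at query point: a=51 b=81 c=51 d=51 e=51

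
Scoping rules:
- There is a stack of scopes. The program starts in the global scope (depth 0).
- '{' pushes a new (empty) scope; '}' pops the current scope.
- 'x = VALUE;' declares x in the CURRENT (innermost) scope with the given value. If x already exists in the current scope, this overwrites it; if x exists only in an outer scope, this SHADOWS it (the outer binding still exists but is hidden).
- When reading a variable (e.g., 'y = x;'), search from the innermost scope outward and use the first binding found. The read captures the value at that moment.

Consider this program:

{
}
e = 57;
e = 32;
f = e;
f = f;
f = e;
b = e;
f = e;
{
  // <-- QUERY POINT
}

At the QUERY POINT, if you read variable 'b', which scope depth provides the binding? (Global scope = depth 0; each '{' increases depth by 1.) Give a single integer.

Step 1: enter scope (depth=1)
Step 2: exit scope (depth=0)
Step 3: declare e=57 at depth 0
Step 4: declare e=32 at depth 0
Step 5: declare f=(read e)=32 at depth 0
Step 6: declare f=(read f)=32 at depth 0
Step 7: declare f=(read e)=32 at depth 0
Step 8: declare b=(read e)=32 at depth 0
Step 9: declare f=(read e)=32 at depth 0
Step 10: enter scope (depth=1)
Visible at query point: b=32 e=32 f=32

Answer: 0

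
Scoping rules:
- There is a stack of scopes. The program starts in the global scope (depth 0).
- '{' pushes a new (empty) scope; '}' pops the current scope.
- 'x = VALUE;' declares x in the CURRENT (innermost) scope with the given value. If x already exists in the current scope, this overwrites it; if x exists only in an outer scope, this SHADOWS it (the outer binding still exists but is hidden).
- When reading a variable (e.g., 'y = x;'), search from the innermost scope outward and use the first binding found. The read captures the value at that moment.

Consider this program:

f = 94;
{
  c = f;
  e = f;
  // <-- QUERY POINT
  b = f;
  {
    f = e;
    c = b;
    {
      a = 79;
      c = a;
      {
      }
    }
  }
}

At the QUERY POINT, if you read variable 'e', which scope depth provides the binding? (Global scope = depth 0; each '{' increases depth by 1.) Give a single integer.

Step 1: declare f=94 at depth 0
Step 2: enter scope (depth=1)
Step 3: declare c=(read f)=94 at depth 1
Step 4: declare e=(read f)=94 at depth 1
Visible at query point: c=94 e=94 f=94

Answer: 1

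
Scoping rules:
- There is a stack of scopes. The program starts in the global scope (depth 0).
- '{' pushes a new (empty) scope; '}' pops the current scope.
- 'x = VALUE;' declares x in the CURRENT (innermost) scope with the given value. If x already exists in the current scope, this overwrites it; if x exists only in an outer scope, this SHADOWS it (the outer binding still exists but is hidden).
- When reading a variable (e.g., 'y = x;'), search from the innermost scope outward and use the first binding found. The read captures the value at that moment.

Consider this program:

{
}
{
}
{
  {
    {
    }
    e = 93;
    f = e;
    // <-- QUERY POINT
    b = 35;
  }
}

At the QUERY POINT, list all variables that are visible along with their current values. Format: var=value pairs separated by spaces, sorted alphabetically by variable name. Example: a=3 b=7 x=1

Answer: e=93 f=93

Derivation:
Step 1: enter scope (depth=1)
Step 2: exit scope (depth=0)
Step 3: enter scope (depth=1)
Step 4: exit scope (depth=0)
Step 5: enter scope (depth=1)
Step 6: enter scope (depth=2)
Step 7: enter scope (depth=3)
Step 8: exit scope (depth=2)
Step 9: declare e=93 at depth 2
Step 10: declare f=(read e)=93 at depth 2
Visible at query point: e=93 f=93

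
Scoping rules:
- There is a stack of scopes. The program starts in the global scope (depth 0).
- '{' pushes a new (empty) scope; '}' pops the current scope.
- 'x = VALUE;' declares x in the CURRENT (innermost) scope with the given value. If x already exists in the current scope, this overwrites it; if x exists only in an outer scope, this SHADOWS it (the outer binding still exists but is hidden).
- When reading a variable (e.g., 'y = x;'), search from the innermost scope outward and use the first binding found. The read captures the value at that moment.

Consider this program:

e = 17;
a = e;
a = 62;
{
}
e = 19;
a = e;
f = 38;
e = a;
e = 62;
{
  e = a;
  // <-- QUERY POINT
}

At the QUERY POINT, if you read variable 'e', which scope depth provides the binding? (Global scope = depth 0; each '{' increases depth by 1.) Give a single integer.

Answer: 1

Derivation:
Step 1: declare e=17 at depth 0
Step 2: declare a=(read e)=17 at depth 0
Step 3: declare a=62 at depth 0
Step 4: enter scope (depth=1)
Step 5: exit scope (depth=0)
Step 6: declare e=19 at depth 0
Step 7: declare a=(read e)=19 at depth 0
Step 8: declare f=38 at depth 0
Step 9: declare e=(read a)=19 at depth 0
Step 10: declare e=62 at depth 0
Step 11: enter scope (depth=1)
Step 12: declare e=(read a)=19 at depth 1
Visible at query point: a=19 e=19 f=38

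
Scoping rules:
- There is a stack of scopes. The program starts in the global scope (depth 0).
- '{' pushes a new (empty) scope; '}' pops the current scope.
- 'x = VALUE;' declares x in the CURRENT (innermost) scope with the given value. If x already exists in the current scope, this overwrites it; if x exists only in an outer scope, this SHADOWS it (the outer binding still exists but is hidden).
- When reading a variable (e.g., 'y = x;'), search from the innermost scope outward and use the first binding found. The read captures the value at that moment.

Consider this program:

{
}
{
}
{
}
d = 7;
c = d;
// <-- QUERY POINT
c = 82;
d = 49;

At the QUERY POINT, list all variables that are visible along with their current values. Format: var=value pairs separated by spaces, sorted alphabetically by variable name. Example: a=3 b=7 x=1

Answer: c=7 d=7

Derivation:
Step 1: enter scope (depth=1)
Step 2: exit scope (depth=0)
Step 3: enter scope (depth=1)
Step 4: exit scope (depth=0)
Step 5: enter scope (depth=1)
Step 6: exit scope (depth=0)
Step 7: declare d=7 at depth 0
Step 8: declare c=(read d)=7 at depth 0
Visible at query point: c=7 d=7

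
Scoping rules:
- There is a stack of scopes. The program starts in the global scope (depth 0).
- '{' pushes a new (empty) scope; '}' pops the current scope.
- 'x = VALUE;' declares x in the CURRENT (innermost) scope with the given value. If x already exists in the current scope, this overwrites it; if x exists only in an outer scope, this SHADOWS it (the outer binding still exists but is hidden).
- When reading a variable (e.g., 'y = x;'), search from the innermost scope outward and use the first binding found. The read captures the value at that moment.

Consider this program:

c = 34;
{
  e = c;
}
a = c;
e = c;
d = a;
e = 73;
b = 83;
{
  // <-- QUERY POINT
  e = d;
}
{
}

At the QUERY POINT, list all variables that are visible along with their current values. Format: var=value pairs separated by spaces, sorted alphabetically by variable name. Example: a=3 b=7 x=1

Answer: a=34 b=83 c=34 d=34 e=73

Derivation:
Step 1: declare c=34 at depth 0
Step 2: enter scope (depth=1)
Step 3: declare e=(read c)=34 at depth 1
Step 4: exit scope (depth=0)
Step 5: declare a=(read c)=34 at depth 0
Step 6: declare e=(read c)=34 at depth 0
Step 7: declare d=(read a)=34 at depth 0
Step 8: declare e=73 at depth 0
Step 9: declare b=83 at depth 0
Step 10: enter scope (depth=1)
Visible at query point: a=34 b=83 c=34 d=34 e=73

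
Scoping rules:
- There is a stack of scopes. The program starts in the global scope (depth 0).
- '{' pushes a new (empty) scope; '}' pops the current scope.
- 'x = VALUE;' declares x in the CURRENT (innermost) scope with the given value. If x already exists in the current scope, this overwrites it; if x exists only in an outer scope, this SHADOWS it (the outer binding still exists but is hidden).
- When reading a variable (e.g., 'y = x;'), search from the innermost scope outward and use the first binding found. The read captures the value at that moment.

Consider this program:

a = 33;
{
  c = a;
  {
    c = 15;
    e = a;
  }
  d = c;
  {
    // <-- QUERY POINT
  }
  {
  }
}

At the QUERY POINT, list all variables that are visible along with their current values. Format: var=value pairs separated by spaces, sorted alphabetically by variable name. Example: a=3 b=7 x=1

Step 1: declare a=33 at depth 0
Step 2: enter scope (depth=1)
Step 3: declare c=(read a)=33 at depth 1
Step 4: enter scope (depth=2)
Step 5: declare c=15 at depth 2
Step 6: declare e=(read a)=33 at depth 2
Step 7: exit scope (depth=1)
Step 8: declare d=(read c)=33 at depth 1
Step 9: enter scope (depth=2)
Visible at query point: a=33 c=33 d=33

Answer: a=33 c=33 d=33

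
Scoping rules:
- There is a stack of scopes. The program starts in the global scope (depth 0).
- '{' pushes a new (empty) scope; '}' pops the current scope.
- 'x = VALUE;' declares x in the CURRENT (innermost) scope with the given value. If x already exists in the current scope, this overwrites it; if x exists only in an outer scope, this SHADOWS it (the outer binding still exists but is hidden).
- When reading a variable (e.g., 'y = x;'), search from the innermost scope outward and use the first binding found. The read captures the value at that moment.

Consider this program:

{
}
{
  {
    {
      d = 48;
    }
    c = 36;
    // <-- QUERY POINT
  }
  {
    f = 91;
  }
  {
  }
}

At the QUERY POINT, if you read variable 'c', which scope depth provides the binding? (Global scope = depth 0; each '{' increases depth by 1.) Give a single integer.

Step 1: enter scope (depth=1)
Step 2: exit scope (depth=0)
Step 3: enter scope (depth=1)
Step 4: enter scope (depth=2)
Step 5: enter scope (depth=3)
Step 6: declare d=48 at depth 3
Step 7: exit scope (depth=2)
Step 8: declare c=36 at depth 2
Visible at query point: c=36

Answer: 2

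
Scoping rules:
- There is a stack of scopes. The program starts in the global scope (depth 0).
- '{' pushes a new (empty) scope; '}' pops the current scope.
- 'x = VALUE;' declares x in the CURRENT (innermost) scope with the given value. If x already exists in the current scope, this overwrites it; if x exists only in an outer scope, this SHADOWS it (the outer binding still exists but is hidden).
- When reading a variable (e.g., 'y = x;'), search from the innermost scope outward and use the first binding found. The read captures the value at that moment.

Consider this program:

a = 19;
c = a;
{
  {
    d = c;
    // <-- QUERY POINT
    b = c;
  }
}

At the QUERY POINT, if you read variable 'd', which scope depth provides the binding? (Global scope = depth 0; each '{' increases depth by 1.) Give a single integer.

Step 1: declare a=19 at depth 0
Step 2: declare c=(read a)=19 at depth 0
Step 3: enter scope (depth=1)
Step 4: enter scope (depth=2)
Step 5: declare d=(read c)=19 at depth 2
Visible at query point: a=19 c=19 d=19

Answer: 2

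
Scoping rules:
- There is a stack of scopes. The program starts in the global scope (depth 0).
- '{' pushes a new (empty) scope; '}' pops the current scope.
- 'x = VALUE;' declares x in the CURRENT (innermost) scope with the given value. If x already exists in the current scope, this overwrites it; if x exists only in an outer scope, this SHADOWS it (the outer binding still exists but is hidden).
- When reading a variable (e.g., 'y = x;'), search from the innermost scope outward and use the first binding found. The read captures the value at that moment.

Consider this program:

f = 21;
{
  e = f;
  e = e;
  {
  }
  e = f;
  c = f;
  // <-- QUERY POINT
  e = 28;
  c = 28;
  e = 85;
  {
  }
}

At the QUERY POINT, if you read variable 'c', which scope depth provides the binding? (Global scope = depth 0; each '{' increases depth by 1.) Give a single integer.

Step 1: declare f=21 at depth 0
Step 2: enter scope (depth=1)
Step 3: declare e=(read f)=21 at depth 1
Step 4: declare e=(read e)=21 at depth 1
Step 5: enter scope (depth=2)
Step 6: exit scope (depth=1)
Step 7: declare e=(read f)=21 at depth 1
Step 8: declare c=(read f)=21 at depth 1
Visible at query point: c=21 e=21 f=21

Answer: 1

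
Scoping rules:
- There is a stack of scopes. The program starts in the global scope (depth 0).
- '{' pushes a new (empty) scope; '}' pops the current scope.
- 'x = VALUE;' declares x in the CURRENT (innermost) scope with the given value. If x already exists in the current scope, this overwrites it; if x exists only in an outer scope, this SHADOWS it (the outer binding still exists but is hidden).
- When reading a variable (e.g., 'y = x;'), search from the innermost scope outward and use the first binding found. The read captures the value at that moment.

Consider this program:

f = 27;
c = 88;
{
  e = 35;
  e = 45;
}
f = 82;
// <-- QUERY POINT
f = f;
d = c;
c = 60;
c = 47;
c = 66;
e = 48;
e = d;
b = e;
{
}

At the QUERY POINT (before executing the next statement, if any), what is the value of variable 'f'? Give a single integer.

Step 1: declare f=27 at depth 0
Step 2: declare c=88 at depth 0
Step 3: enter scope (depth=1)
Step 4: declare e=35 at depth 1
Step 5: declare e=45 at depth 1
Step 6: exit scope (depth=0)
Step 7: declare f=82 at depth 0
Visible at query point: c=88 f=82

Answer: 82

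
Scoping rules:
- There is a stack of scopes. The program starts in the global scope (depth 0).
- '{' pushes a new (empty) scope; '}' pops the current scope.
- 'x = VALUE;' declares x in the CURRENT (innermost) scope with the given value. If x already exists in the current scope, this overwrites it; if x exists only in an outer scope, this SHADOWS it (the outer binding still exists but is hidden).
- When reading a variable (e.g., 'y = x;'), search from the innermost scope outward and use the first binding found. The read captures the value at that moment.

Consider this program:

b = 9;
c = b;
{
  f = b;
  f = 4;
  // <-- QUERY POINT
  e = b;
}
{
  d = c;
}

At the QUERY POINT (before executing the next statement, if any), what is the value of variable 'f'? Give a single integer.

Step 1: declare b=9 at depth 0
Step 2: declare c=(read b)=9 at depth 0
Step 3: enter scope (depth=1)
Step 4: declare f=(read b)=9 at depth 1
Step 5: declare f=4 at depth 1
Visible at query point: b=9 c=9 f=4

Answer: 4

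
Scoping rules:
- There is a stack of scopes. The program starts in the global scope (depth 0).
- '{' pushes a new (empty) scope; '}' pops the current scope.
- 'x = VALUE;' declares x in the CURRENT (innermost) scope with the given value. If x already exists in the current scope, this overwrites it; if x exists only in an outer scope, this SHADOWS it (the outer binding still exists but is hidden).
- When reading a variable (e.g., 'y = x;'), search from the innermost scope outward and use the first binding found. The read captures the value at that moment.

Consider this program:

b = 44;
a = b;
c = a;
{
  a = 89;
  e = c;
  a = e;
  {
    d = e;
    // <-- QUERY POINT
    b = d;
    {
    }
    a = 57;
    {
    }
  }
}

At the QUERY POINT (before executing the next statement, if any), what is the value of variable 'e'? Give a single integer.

Answer: 44

Derivation:
Step 1: declare b=44 at depth 0
Step 2: declare a=(read b)=44 at depth 0
Step 3: declare c=(read a)=44 at depth 0
Step 4: enter scope (depth=1)
Step 5: declare a=89 at depth 1
Step 6: declare e=(read c)=44 at depth 1
Step 7: declare a=(read e)=44 at depth 1
Step 8: enter scope (depth=2)
Step 9: declare d=(read e)=44 at depth 2
Visible at query point: a=44 b=44 c=44 d=44 e=44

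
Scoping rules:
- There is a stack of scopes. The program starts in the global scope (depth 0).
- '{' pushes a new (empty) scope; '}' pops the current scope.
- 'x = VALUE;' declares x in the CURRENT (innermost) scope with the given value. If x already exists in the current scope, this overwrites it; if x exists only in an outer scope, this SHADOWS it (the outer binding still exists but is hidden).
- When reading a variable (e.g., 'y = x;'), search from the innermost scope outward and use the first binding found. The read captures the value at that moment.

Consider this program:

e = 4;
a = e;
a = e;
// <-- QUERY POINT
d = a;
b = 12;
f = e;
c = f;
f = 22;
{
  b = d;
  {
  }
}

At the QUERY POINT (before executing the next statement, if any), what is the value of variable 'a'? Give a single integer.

Step 1: declare e=4 at depth 0
Step 2: declare a=(read e)=4 at depth 0
Step 3: declare a=(read e)=4 at depth 0
Visible at query point: a=4 e=4

Answer: 4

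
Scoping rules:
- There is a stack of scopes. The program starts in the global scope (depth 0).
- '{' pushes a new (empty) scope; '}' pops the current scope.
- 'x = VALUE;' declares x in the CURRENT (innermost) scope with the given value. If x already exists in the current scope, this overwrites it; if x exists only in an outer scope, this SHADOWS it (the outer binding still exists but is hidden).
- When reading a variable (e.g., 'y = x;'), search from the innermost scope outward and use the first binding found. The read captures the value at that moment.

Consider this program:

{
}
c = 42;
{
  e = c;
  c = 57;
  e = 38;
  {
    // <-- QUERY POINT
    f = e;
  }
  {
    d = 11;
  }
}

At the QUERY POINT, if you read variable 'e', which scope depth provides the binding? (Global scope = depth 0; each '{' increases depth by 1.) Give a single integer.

Step 1: enter scope (depth=1)
Step 2: exit scope (depth=0)
Step 3: declare c=42 at depth 0
Step 4: enter scope (depth=1)
Step 5: declare e=(read c)=42 at depth 1
Step 6: declare c=57 at depth 1
Step 7: declare e=38 at depth 1
Step 8: enter scope (depth=2)
Visible at query point: c=57 e=38

Answer: 1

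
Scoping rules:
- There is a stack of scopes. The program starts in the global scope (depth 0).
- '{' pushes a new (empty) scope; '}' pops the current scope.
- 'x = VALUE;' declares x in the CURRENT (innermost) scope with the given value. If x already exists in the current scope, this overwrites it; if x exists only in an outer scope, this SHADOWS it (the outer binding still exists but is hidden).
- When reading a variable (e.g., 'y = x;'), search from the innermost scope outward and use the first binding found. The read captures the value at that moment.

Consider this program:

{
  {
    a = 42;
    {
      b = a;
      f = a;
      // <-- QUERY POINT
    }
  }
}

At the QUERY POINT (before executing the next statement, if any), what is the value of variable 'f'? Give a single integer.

Answer: 42

Derivation:
Step 1: enter scope (depth=1)
Step 2: enter scope (depth=2)
Step 3: declare a=42 at depth 2
Step 4: enter scope (depth=3)
Step 5: declare b=(read a)=42 at depth 3
Step 6: declare f=(read a)=42 at depth 3
Visible at query point: a=42 b=42 f=42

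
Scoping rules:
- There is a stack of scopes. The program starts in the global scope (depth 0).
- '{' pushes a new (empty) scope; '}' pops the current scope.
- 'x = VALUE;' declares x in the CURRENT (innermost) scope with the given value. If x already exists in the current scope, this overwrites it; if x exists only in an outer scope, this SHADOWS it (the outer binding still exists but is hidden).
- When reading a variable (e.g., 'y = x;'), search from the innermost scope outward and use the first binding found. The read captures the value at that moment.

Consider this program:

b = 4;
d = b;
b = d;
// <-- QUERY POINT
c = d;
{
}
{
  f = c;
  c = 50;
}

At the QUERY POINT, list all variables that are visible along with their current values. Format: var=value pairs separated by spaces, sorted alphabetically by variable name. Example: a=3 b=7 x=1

Answer: b=4 d=4

Derivation:
Step 1: declare b=4 at depth 0
Step 2: declare d=(read b)=4 at depth 0
Step 3: declare b=(read d)=4 at depth 0
Visible at query point: b=4 d=4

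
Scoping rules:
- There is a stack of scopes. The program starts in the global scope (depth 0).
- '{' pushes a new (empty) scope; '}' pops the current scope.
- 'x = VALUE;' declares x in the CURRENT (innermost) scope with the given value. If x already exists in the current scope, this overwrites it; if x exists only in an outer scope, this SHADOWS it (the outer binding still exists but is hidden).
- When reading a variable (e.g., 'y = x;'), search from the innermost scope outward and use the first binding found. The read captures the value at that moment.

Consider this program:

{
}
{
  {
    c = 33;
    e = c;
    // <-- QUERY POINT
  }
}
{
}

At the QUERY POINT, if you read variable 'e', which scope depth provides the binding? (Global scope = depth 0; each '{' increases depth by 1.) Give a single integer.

Answer: 2

Derivation:
Step 1: enter scope (depth=1)
Step 2: exit scope (depth=0)
Step 3: enter scope (depth=1)
Step 4: enter scope (depth=2)
Step 5: declare c=33 at depth 2
Step 6: declare e=(read c)=33 at depth 2
Visible at query point: c=33 e=33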